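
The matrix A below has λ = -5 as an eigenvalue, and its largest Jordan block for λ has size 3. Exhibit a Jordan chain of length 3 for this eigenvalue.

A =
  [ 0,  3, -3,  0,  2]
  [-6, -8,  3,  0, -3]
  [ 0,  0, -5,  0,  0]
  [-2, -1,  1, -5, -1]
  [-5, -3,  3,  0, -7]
A Jordan chain for λ = -5 of length 3:
v_1 = (-3, 3, 0, 1, 3)ᵀ
v_2 = (5, -6, 0, -2, -5)ᵀ
v_3 = (1, 0, 0, 0, 0)ᵀ

Let N = A − (-5)·I. We want v_3 with N^3 v_3 = 0 but N^2 v_3 ≠ 0; then v_{j-1} := N · v_j for j = 3, …, 2.

Pick v_3 = (1, 0, 0, 0, 0)ᵀ.
Then v_2 = N · v_3 = (5, -6, 0, -2, -5)ᵀ.
Then v_1 = N · v_2 = (-3, 3, 0, 1, 3)ᵀ.

Sanity check: (A − (-5)·I) v_1 = (0, 0, 0, 0, 0)ᵀ = 0. ✓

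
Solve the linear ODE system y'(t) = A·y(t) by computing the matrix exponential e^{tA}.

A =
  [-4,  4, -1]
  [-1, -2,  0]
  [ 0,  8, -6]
e^{tA} =
  [-2*t^2*exp(-4*t) + exp(-4*t), 4*t*exp(-4*t), t^2*exp(-4*t) - t*exp(-4*t)]
  [-t^2*exp(-4*t) - t*exp(-4*t), 2*t*exp(-4*t) + exp(-4*t), t^2*exp(-4*t)/2]
  [-4*t^2*exp(-4*t), 8*t*exp(-4*t), 2*t^2*exp(-4*t) - 2*t*exp(-4*t) + exp(-4*t)]

Strategy: write A = P · J · P⁻¹ where J is a Jordan canonical form, so e^{tA} = P · e^{tJ} · P⁻¹, and e^{tJ} can be computed block-by-block.

A has Jordan form
J =
  [-4,  1,  0]
  [ 0, -4,  1]
  [ 0,  0, -4]
(up to reordering of blocks).

Per-block formulas:
  For a 3×3 Jordan block J_3(-4): exp(t · J_3(-4)) = e^(-4t)·(I + t·N + (t^2/2)·N^2), where N is the 3×3 nilpotent shift.

After assembling e^{tJ} and conjugating by P, we get:

e^{tA} =
  [-2*t^2*exp(-4*t) + exp(-4*t), 4*t*exp(-4*t), t^2*exp(-4*t) - t*exp(-4*t)]
  [-t^2*exp(-4*t) - t*exp(-4*t), 2*t*exp(-4*t) + exp(-4*t), t^2*exp(-4*t)/2]
  [-4*t^2*exp(-4*t), 8*t*exp(-4*t), 2*t^2*exp(-4*t) - 2*t*exp(-4*t) + exp(-4*t)]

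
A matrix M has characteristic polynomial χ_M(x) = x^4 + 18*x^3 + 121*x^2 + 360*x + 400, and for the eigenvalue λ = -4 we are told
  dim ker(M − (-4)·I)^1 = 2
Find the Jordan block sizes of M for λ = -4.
Block sizes for λ = -4: [1, 1]

From the dimensions of kernels of powers, the number of Jordan blocks of size at least j is d_j − d_{j−1} where d_j = dim ker(N^j) (with d_0 = 0). Computing the differences gives [2].
The number of blocks of size exactly k is (#blocks of size ≥ k) − (#blocks of size ≥ k + 1), so the partition is: 2 block(s) of size 1.
In nonincreasing order the block sizes are [1, 1].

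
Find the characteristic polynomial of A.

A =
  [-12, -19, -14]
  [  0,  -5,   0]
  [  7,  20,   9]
x^3 + 8*x^2 + 5*x - 50

Expanding det(x·I − A) (e.g. by cofactor expansion or by noting that A is similar to its Jordan form J, which has the same characteristic polynomial as A) gives
  χ_A(x) = x^3 + 8*x^2 + 5*x - 50
which factors as (x - 2)*(x + 5)^2. The eigenvalues (with algebraic multiplicities) are λ = -5 with multiplicity 2, λ = 2 with multiplicity 1.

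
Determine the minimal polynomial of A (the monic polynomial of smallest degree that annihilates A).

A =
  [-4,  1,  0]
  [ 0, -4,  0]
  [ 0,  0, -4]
x^2 + 8*x + 16

The characteristic polynomial is χ_A(x) = (x + 4)^3, so the eigenvalues are known. The minimal polynomial is
  m_A(x) = Π_λ (x − λ)^{k_λ}
where k_λ is the size of the *largest* Jordan block for λ (equivalently, the smallest k with (A − λI)^k v = 0 for every generalised eigenvector v of λ).

  λ = -4: largest Jordan block has size 2, contributing (x + 4)^2

So m_A(x) = (x + 4)^2 = x^2 + 8*x + 16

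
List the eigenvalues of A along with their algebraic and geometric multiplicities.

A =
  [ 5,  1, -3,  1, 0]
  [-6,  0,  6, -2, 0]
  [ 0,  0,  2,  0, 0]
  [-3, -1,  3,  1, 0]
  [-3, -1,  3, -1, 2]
λ = 2: alg = 5, geom = 4

Step 1 — factor the characteristic polynomial to read off the algebraic multiplicities:
  χ_A(x) = (x - 2)^5

Step 2 — compute geometric multiplicities via the rank-nullity identity g(λ) = n − rank(A − λI):
  rank(A − (2)·I) = 1, so dim ker(A − (2)·I) = n − 1 = 4

Summary:
  λ = 2: algebraic multiplicity = 5, geometric multiplicity = 4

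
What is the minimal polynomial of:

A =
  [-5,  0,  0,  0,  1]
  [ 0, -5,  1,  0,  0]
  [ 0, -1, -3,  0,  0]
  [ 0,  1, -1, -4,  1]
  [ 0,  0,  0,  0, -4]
x^3 + 13*x^2 + 56*x + 80

The characteristic polynomial is χ_A(x) = (x + 4)^4*(x + 5), so the eigenvalues are known. The minimal polynomial is
  m_A(x) = Π_λ (x − λ)^{k_λ}
where k_λ is the size of the *largest* Jordan block for λ (equivalently, the smallest k with (A − λI)^k v = 0 for every generalised eigenvector v of λ).

  λ = -5: largest Jordan block has size 1, contributing (x + 5)
  λ = -4: largest Jordan block has size 2, contributing (x + 4)^2

So m_A(x) = (x + 4)^2*(x + 5) = x^3 + 13*x^2 + 56*x + 80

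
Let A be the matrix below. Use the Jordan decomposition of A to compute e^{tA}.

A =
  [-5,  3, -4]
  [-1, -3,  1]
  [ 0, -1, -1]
e^{tA} =
  [t^2*exp(-3*t)/2 - 2*t*exp(-3*t) + exp(-3*t), -t^2*exp(-3*t) + 3*t*exp(-3*t), 3*t^2*exp(-3*t)/2 - 4*t*exp(-3*t)]
  [t^2*exp(-3*t) - t*exp(-3*t), -2*t^2*exp(-3*t) + exp(-3*t), 3*t^2*exp(-3*t) + t*exp(-3*t)]
  [t^2*exp(-3*t)/2, -t^2*exp(-3*t) - t*exp(-3*t), 3*t^2*exp(-3*t)/2 + 2*t*exp(-3*t) + exp(-3*t)]

Strategy: write A = P · J · P⁻¹ where J is a Jordan canonical form, so e^{tA} = P · e^{tJ} · P⁻¹, and e^{tJ} can be computed block-by-block.

A has Jordan form
J =
  [-3,  1,  0]
  [ 0, -3,  1]
  [ 0,  0, -3]
(up to reordering of blocks).

Per-block formulas:
  For a 3×3 Jordan block J_3(-3): exp(t · J_3(-3)) = e^(-3t)·(I + t·N + (t^2/2)·N^2), where N is the 3×3 nilpotent shift.

After assembling e^{tJ} and conjugating by P, we get:

e^{tA} =
  [t^2*exp(-3*t)/2 - 2*t*exp(-3*t) + exp(-3*t), -t^2*exp(-3*t) + 3*t*exp(-3*t), 3*t^2*exp(-3*t)/2 - 4*t*exp(-3*t)]
  [t^2*exp(-3*t) - t*exp(-3*t), -2*t^2*exp(-3*t) + exp(-3*t), 3*t^2*exp(-3*t) + t*exp(-3*t)]
  [t^2*exp(-3*t)/2, -t^2*exp(-3*t) - t*exp(-3*t), 3*t^2*exp(-3*t)/2 + 2*t*exp(-3*t) + exp(-3*t)]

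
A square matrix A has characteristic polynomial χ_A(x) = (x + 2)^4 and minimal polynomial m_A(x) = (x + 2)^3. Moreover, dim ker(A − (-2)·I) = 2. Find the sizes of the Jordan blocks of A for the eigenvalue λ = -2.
Block sizes for λ = -2: [3, 1]

Step 1 — from the characteristic polynomial, algebraic multiplicity of λ = -2 is 4. From dim ker(A − (-2)·I) = 2, there are exactly 2 Jordan blocks for λ = -2.
Step 2 — from the minimal polynomial, the factor (x + 2)^3 tells us the largest block for λ = -2 has size 3.
Step 3 — with total size 4, 2 blocks, and largest block 3, the block sizes (in nonincreasing order) are [3, 1].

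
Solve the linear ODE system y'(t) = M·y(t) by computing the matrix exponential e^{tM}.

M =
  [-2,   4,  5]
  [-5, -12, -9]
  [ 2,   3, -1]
e^{tM} =
  [-t^2*exp(-5*t)/2 + 3*t*exp(-5*t) + exp(-5*t), -t^2*exp(-5*t)/2 + 4*t*exp(-5*t), -t^2*exp(-5*t)/2 + 5*t*exp(-5*t)]
  [t^2*exp(-5*t) - 5*t*exp(-5*t), t^2*exp(-5*t) - 7*t*exp(-5*t) + exp(-5*t), t^2*exp(-5*t) - 9*t*exp(-5*t)]
  [-t^2*exp(-5*t)/2 + 2*t*exp(-5*t), -t^2*exp(-5*t)/2 + 3*t*exp(-5*t), -t^2*exp(-5*t)/2 + 4*t*exp(-5*t) + exp(-5*t)]

Strategy: write M = P · J · P⁻¹ where J is a Jordan canonical form, so e^{tM} = P · e^{tJ} · P⁻¹, and e^{tJ} can be computed block-by-block.

M has Jordan form
J =
  [-5,  1,  0]
  [ 0, -5,  1]
  [ 0,  0, -5]
(up to reordering of blocks).

Per-block formulas:
  For a 3×3 Jordan block J_3(-5): exp(t · J_3(-5)) = e^(-5t)·(I + t·N + (t^2/2)·N^2), where N is the 3×3 nilpotent shift.

After assembling e^{tJ} and conjugating by P, we get:

e^{tM} =
  [-t^2*exp(-5*t)/2 + 3*t*exp(-5*t) + exp(-5*t), -t^2*exp(-5*t)/2 + 4*t*exp(-5*t), -t^2*exp(-5*t)/2 + 5*t*exp(-5*t)]
  [t^2*exp(-5*t) - 5*t*exp(-5*t), t^2*exp(-5*t) - 7*t*exp(-5*t) + exp(-5*t), t^2*exp(-5*t) - 9*t*exp(-5*t)]
  [-t^2*exp(-5*t)/2 + 2*t*exp(-5*t), -t^2*exp(-5*t)/2 + 3*t*exp(-5*t), -t^2*exp(-5*t)/2 + 4*t*exp(-5*t) + exp(-5*t)]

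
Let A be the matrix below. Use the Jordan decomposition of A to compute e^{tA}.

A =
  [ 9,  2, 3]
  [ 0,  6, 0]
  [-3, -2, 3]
e^{tA} =
  [3*t*exp(6*t) + exp(6*t), 2*t*exp(6*t), 3*t*exp(6*t)]
  [0, exp(6*t), 0]
  [-3*t*exp(6*t), -2*t*exp(6*t), -3*t*exp(6*t) + exp(6*t)]

Strategy: write A = P · J · P⁻¹ where J is a Jordan canonical form, so e^{tA} = P · e^{tJ} · P⁻¹, and e^{tJ} can be computed block-by-block.

A has Jordan form
J =
  [6, 1, 0]
  [0, 6, 0]
  [0, 0, 6]
(up to reordering of blocks).

Per-block formulas:
  For a 1×1 block at λ = 6: exp(t · [6]) = [e^(6t)].
  For a 2×2 Jordan block J_2(6): exp(t · J_2(6)) = e^(6t)·(I + t·N), where N is the 2×2 nilpotent shift.

After assembling e^{tJ} and conjugating by P, we get:

e^{tA} =
  [3*t*exp(6*t) + exp(6*t), 2*t*exp(6*t), 3*t*exp(6*t)]
  [0, exp(6*t), 0]
  [-3*t*exp(6*t), -2*t*exp(6*t), -3*t*exp(6*t) + exp(6*t)]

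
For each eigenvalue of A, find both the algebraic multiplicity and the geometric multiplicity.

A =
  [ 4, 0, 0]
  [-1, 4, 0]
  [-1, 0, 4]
λ = 4: alg = 3, geom = 2

Step 1 — factor the characteristic polynomial to read off the algebraic multiplicities:
  χ_A(x) = (x - 4)^3

Step 2 — compute geometric multiplicities via the rank-nullity identity g(λ) = n − rank(A − λI):
  rank(A − (4)·I) = 1, so dim ker(A − (4)·I) = n − 1 = 2

Summary:
  λ = 4: algebraic multiplicity = 3, geometric multiplicity = 2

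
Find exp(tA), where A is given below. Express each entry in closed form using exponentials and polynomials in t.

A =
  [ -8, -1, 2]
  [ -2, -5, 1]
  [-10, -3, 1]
e^{tA} =
  [-t^2*exp(-4*t) - 4*t*exp(-4*t) + exp(-4*t), -t^2*exp(-4*t)/2 - t*exp(-4*t), t^2*exp(-4*t)/2 + 2*t*exp(-4*t)]
  [-2*t*exp(-4*t), -t*exp(-4*t) + exp(-4*t), t*exp(-4*t)]
  [-2*t^2*exp(-4*t) - 10*t*exp(-4*t), -t^2*exp(-4*t) - 3*t*exp(-4*t), t^2*exp(-4*t) + 5*t*exp(-4*t) + exp(-4*t)]

Strategy: write A = P · J · P⁻¹ where J is a Jordan canonical form, so e^{tA} = P · e^{tJ} · P⁻¹, and e^{tJ} can be computed block-by-block.

A has Jordan form
J =
  [-4,  1,  0]
  [ 0, -4,  1]
  [ 0,  0, -4]
(up to reordering of blocks).

Per-block formulas:
  For a 3×3 Jordan block J_3(-4): exp(t · J_3(-4)) = e^(-4t)·(I + t·N + (t^2/2)·N^2), where N is the 3×3 nilpotent shift.

After assembling e^{tJ} and conjugating by P, we get:

e^{tA} =
  [-t^2*exp(-4*t) - 4*t*exp(-4*t) + exp(-4*t), -t^2*exp(-4*t)/2 - t*exp(-4*t), t^2*exp(-4*t)/2 + 2*t*exp(-4*t)]
  [-2*t*exp(-4*t), -t*exp(-4*t) + exp(-4*t), t*exp(-4*t)]
  [-2*t^2*exp(-4*t) - 10*t*exp(-4*t), -t^2*exp(-4*t) - 3*t*exp(-4*t), t^2*exp(-4*t) + 5*t*exp(-4*t) + exp(-4*t)]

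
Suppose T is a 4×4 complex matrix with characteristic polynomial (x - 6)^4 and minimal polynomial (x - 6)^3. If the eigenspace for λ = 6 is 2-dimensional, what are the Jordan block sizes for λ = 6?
Block sizes for λ = 6: [3, 1]

Step 1 — from the characteristic polynomial, algebraic multiplicity of λ = 6 is 4. From dim ker(T − (6)·I) = 2, there are exactly 2 Jordan blocks for λ = 6.
Step 2 — from the minimal polynomial, the factor (x − 6)^3 tells us the largest block for λ = 6 has size 3.
Step 3 — with total size 4, 2 blocks, and largest block 3, the block sizes (in nonincreasing order) are [3, 1].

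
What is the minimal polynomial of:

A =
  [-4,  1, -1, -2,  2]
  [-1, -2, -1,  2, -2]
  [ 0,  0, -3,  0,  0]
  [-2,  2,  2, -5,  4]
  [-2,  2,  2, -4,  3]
x^3 + 7*x^2 + 15*x + 9

The characteristic polynomial is χ_A(x) = (x + 1)^2*(x + 3)^3, so the eigenvalues are known. The minimal polynomial is
  m_A(x) = Π_λ (x − λ)^{k_λ}
where k_λ is the size of the *largest* Jordan block for λ (equivalently, the smallest k with (A − λI)^k v = 0 for every generalised eigenvector v of λ).

  λ = -3: largest Jordan block has size 2, contributing (x + 3)^2
  λ = -1: largest Jordan block has size 1, contributing (x + 1)

So m_A(x) = (x + 1)*(x + 3)^2 = x^3 + 7*x^2 + 15*x + 9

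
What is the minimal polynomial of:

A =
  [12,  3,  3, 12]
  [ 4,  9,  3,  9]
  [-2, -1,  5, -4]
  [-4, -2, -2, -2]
x^3 - 18*x^2 + 108*x - 216

The characteristic polynomial is χ_A(x) = (x - 6)^4, so the eigenvalues are known. The minimal polynomial is
  m_A(x) = Π_λ (x − λ)^{k_λ}
where k_λ is the size of the *largest* Jordan block for λ (equivalently, the smallest k with (A − λI)^k v = 0 for every generalised eigenvector v of λ).

  λ = 6: largest Jordan block has size 3, contributing (x − 6)^3

So m_A(x) = (x - 6)^3 = x^3 - 18*x^2 + 108*x - 216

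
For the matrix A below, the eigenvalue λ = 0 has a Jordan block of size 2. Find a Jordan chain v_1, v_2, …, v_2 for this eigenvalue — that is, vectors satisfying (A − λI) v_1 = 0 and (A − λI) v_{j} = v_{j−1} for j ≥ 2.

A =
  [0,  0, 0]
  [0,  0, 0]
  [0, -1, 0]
A Jordan chain for λ = 0 of length 2:
v_1 = (0, 0, -1)ᵀ
v_2 = (0, 1, 0)ᵀ

Let N = A − (0)·I. We want v_2 with N^2 v_2 = 0 but N^1 v_2 ≠ 0; then v_{j-1} := N · v_j for j = 2, …, 2.

Pick v_2 = (0, 1, 0)ᵀ.
Then v_1 = N · v_2 = (0, 0, -1)ᵀ.

Sanity check: (A − (0)·I) v_1 = (0, 0, 0)ᵀ = 0. ✓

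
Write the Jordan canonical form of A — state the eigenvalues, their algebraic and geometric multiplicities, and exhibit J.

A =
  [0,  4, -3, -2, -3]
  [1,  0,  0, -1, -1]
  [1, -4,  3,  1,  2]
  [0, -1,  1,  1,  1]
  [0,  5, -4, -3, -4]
J_3(0) ⊕ J_2(0)

The characteristic polynomial is
  det(x·I − A) = x^5

Eigenvalues and multiplicities (the geometric multiplicity of λ is n − rank(A − λI), which equals the number of Jordan blocks for λ):
  λ = 0: algebraic multiplicity = 5, geometric multiplicity = 2

Determining the block sizes for each eigenvalue:
  λ = 0: with am = 5 and gm = 2, the partition is not yet determined (e.g. several partitions of 5 into 2 parts exist). Let N = A − (0)·I. Computing rank(N^1) = 3, rank(N^2) = 1, rank(N^3) = 0; the number of blocks of size ≥ j is rank(N^{j−1}) − rank(N^j), giving [2, 2, 1]. So we have 1 block(s) of size 3, 1 block(s) of size 2 → block sizes [3, 2]

Assembling the blocks gives a Jordan form
J =
  [0, 1, 0, 0, 0]
  [0, 0, 1, 0, 0]
  [0, 0, 0, 0, 0]
  [0, 0, 0, 0, 1]
  [0, 0, 0, 0, 0]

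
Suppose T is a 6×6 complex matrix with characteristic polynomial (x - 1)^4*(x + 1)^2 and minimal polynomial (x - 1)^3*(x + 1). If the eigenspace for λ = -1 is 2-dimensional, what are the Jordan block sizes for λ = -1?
Block sizes for λ = -1: [1, 1]

Step 1 — from the characteristic polynomial, algebraic multiplicity of λ = -1 is 2. From dim ker(T − (-1)·I) = 2, there are exactly 2 Jordan blocks for λ = -1.
Step 2 — from the minimal polynomial, the factor (x + 1) tells us the largest block for λ = -1 has size 1.
Step 3 — with total size 2, 2 blocks, and largest block 1, the block sizes (in nonincreasing order) are [1, 1].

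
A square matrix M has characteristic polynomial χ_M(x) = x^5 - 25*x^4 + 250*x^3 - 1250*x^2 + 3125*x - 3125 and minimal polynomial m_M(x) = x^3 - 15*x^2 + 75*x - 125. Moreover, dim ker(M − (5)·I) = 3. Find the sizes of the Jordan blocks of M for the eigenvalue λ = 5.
Block sizes for λ = 5: [3, 1, 1]

Step 1 — from the characteristic polynomial, algebraic multiplicity of λ = 5 is 5. From dim ker(M − (5)·I) = 3, there are exactly 3 Jordan blocks for λ = 5.
Step 2 — from the minimal polynomial, the factor (x − 5)^3 tells us the largest block for λ = 5 has size 3.
Step 3 — with total size 5, 3 blocks, and largest block 3, the block sizes (in nonincreasing order) are [3, 1, 1].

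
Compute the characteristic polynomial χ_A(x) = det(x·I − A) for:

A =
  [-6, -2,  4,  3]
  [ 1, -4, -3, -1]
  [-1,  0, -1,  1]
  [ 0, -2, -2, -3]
x^4 + 14*x^3 + 73*x^2 + 168*x + 144

Expanding det(x·I − A) (e.g. by cofactor expansion or by noting that A is similar to its Jordan form J, which has the same characteristic polynomial as A) gives
  χ_A(x) = x^4 + 14*x^3 + 73*x^2 + 168*x + 144
which factors as (x + 3)^2*(x + 4)^2. The eigenvalues (with algebraic multiplicities) are λ = -4 with multiplicity 2, λ = -3 with multiplicity 2.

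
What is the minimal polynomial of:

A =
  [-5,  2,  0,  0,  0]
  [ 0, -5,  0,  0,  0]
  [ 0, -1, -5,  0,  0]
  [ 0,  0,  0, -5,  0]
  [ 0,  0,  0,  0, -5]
x^2 + 10*x + 25

The characteristic polynomial is χ_A(x) = (x + 5)^5, so the eigenvalues are known. The minimal polynomial is
  m_A(x) = Π_λ (x − λ)^{k_λ}
where k_λ is the size of the *largest* Jordan block for λ (equivalently, the smallest k with (A − λI)^k v = 0 for every generalised eigenvector v of λ).

  λ = -5: largest Jordan block has size 2, contributing (x + 5)^2

So m_A(x) = (x + 5)^2 = x^2 + 10*x + 25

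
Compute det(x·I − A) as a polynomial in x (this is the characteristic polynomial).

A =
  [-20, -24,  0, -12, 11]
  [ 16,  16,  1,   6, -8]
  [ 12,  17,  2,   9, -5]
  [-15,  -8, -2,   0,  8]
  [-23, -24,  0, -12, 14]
x^5 - 12*x^4 + 54*x^3 - 108*x^2 + 81*x

Expanding det(x·I − A) (e.g. by cofactor expansion or by noting that A is similar to its Jordan form J, which has the same characteristic polynomial as A) gives
  χ_A(x) = x^5 - 12*x^4 + 54*x^3 - 108*x^2 + 81*x
which factors as x*(x - 3)^4. The eigenvalues (with algebraic multiplicities) are λ = 0 with multiplicity 1, λ = 3 with multiplicity 4.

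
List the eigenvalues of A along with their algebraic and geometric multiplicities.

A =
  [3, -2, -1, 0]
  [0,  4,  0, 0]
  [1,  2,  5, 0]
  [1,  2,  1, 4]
λ = 4: alg = 4, geom = 3

Step 1 — factor the characteristic polynomial to read off the algebraic multiplicities:
  χ_A(x) = (x - 4)^4

Step 2 — compute geometric multiplicities via the rank-nullity identity g(λ) = n − rank(A − λI):
  rank(A − (4)·I) = 1, so dim ker(A − (4)·I) = n − 1 = 3

Summary:
  λ = 4: algebraic multiplicity = 4, geometric multiplicity = 3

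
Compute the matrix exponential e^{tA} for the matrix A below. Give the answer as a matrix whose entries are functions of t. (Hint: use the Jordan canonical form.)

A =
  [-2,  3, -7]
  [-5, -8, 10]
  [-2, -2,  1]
e^{tA} =
  [t*exp(-3*t) + exp(-3*t), t^2*exp(-3*t) + 3*t*exp(-3*t), -5*t^2*exp(-3*t)/2 - 7*t*exp(-3*t)]
  [-5*t*exp(-3*t), -5*t^2*exp(-3*t) - 5*t*exp(-3*t) + exp(-3*t), 25*t^2*exp(-3*t)/2 + 10*t*exp(-3*t)]
  [-2*t*exp(-3*t), -2*t^2*exp(-3*t) - 2*t*exp(-3*t), 5*t^2*exp(-3*t) + 4*t*exp(-3*t) + exp(-3*t)]

Strategy: write A = P · J · P⁻¹ where J is a Jordan canonical form, so e^{tA} = P · e^{tJ} · P⁻¹, and e^{tJ} can be computed block-by-block.

A has Jordan form
J =
  [-3,  1,  0]
  [ 0, -3,  1]
  [ 0,  0, -3]
(up to reordering of blocks).

Per-block formulas:
  For a 3×3 Jordan block J_3(-3): exp(t · J_3(-3)) = e^(-3t)·(I + t·N + (t^2/2)·N^2), where N is the 3×3 nilpotent shift.

After assembling e^{tJ} and conjugating by P, we get:

e^{tA} =
  [t*exp(-3*t) + exp(-3*t), t^2*exp(-3*t) + 3*t*exp(-3*t), -5*t^2*exp(-3*t)/2 - 7*t*exp(-3*t)]
  [-5*t*exp(-3*t), -5*t^2*exp(-3*t) - 5*t*exp(-3*t) + exp(-3*t), 25*t^2*exp(-3*t)/2 + 10*t*exp(-3*t)]
  [-2*t*exp(-3*t), -2*t^2*exp(-3*t) - 2*t*exp(-3*t), 5*t^2*exp(-3*t) + 4*t*exp(-3*t) + exp(-3*t)]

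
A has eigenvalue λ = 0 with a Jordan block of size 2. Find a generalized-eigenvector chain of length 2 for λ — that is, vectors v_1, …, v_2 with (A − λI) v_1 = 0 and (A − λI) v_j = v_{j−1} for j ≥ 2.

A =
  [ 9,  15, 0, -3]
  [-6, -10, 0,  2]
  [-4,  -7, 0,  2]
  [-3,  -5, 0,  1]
A Jordan chain for λ = 0 of length 2:
v_1 = (9, -6, -4, -3)ᵀ
v_2 = (1, 0, 0, 0)ᵀ

Let N = A − (0)·I. We want v_2 with N^2 v_2 = 0 but N^1 v_2 ≠ 0; then v_{j-1} := N · v_j for j = 2, …, 2.

Pick v_2 = (1, 0, 0, 0)ᵀ.
Then v_1 = N · v_2 = (9, -6, -4, -3)ᵀ.

Sanity check: (A − (0)·I) v_1 = (0, 0, 0, 0)ᵀ = 0. ✓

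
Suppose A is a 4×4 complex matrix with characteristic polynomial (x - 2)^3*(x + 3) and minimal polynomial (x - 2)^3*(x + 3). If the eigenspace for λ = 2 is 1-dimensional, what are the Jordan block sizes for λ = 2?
Block sizes for λ = 2: [3]

Step 1 — from the characteristic polynomial, algebraic multiplicity of λ = 2 is 3. From dim ker(A − (2)·I) = 1, there are exactly 1 Jordan blocks for λ = 2.
Step 2 — from the minimal polynomial, the factor (x − 2)^3 tells us the largest block for λ = 2 has size 3.
Step 3 — with total size 3, 1 blocks, and largest block 3, the block sizes (in nonincreasing order) are [3].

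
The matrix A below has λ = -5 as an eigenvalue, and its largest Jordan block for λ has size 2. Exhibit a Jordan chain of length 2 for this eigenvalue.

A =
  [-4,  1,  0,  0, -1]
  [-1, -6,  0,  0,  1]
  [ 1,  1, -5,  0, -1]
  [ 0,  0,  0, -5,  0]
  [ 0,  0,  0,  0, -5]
A Jordan chain for λ = -5 of length 2:
v_1 = (1, -1, 1, 0, 0)ᵀ
v_2 = (1, 0, 0, 0, 0)ᵀ

Let N = A − (-5)·I. We want v_2 with N^2 v_2 = 0 but N^1 v_2 ≠ 0; then v_{j-1} := N · v_j for j = 2, …, 2.

Pick v_2 = (1, 0, 0, 0, 0)ᵀ.
Then v_1 = N · v_2 = (1, -1, 1, 0, 0)ᵀ.

Sanity check: (A − (-5)·I) v_1 = (0, 0, 0, 0, 0)ᵀ = 0. ✓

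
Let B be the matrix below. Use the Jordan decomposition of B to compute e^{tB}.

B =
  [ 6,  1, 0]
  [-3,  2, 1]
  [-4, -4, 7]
e^{tB} =
  [-t^2*exp(5*t) + t*exp(5*t) + exp(5*t), -t^2*exp(5*t) + t*exp(5*t), t^2*exp(5*t)/2]
  [t^2*exp(5*t) - 3*t*exp(5*t), t^2*exp(5*t) - 3*t*exp(5*t) + exp(5*t), -t^2*exp(5*t)/2 + t*exp(5*t)]
  [-4*t*exp(5*t), -4*t*exp(5*t), 2*t*exp(5*t) + exp(5*t)]

Strategy: write B = P · J · P⁻¹ where J is a Jordan canonical form, so e^{tB} = P · e^{tJ} · P⁻¹, and e^{tJ} can be computed block-by-block.

B has Jordan form
J =
  [5, 1, 0]
  [0, 5, 1]
  [0, 0, 5]
(up to reordering of blocks).

Per-block formulas:
  For a 3×3 Jordan block J_3(5): exp(t · J_3(5)) = e^(5t)·(I + t·N + (t^2/2)·N^2), where N is the 3×3 nilpotent shift.

After assembling e^{tJ} and conjugating by P, we get:

e^{tB} =
  [-t^2*exp(5*t) + t*exp(5*t) + exp(5*t), -t^2*exp(5*t) + t*exp(5*t), t^2*exp(5*t)/2]
  [t^2*exp(5*t) - 3*t*exp(5*t), t^2*exp(5*t) - 3*t*exp(5*t) + exp(5*t), -t^2*exp(5*t)/2 + t*exp(5*t)]
  [-4*t*exp(5*t), -4*t*exp(5*t), 2*t*exp(5*t) + exp(5*t)]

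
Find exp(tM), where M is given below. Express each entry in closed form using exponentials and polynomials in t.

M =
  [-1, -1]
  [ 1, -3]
e^{tM} =
  [t*exp(-2*t) + exp(-2*t), -t*exp(-2*t)]
  [t*exp(-2*t), -t*exp(-2*t) + exp(-2*t)]

Strategy: write M = P · J · P⁻¹ where J is a Jordan canonical form, so e^{tM} = P · e^{tJ} · P⁻¹, and e^{tJ} can be computed block-by-block.

M has Jordan form
J =
  [-2,  1]
  [ 0, -2]
(up to reordering of blocks).

Per-block formulas:
  For a 2×2 Jordan block J_2(-2): exp(t · J_2(-2)) = e^(-2t)·(I + t·N), where N is the 2×2 nilpotent shift.

After assembling e^{tJ} and conjugating by P, we get:

e^{tM} =
  [t*exp(-2*t) + exp(-2*t), -t*exp(-2*t)]
  [t*exp(-2*t), -t*exp(-2*t) + exp(-2*t)]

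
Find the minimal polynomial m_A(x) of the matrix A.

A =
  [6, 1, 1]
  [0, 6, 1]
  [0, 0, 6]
x^3 - 18*x^2 + 108*x - 216

The characteristic polynomial is χ_A(x) = (x - 6)^3, so the eigenvalues are known. The minimal polynomial is
  m_A(x) = Π_λ (x − λ)^{k_λ}
where k_λ is the size of the *largest* Jordan block for λ (equivalently, the smallest k with (A − λI)^k v = 0 for every generalised eigenvector v of λ).

  λ = 6: largest Jordan block has size 3, contributing (x − 6)^3

So m_A(x) = (x - 6)^3 = x^3 - 18*x^2 + 108*x - 216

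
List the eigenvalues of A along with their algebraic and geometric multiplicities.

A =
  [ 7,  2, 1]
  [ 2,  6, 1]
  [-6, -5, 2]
λ = 5: alg = 3, geom = 1

Step 1 — factor the characteristic polynomial to read off the algebraic multiplicities:
  χ_A(x) = (x - 5)^3

Step 2 — compute geometric multiplicities via the rank-nullity identity g(λ) = n − rank(A − λI):
  rank(A − (5)·I) = 2, so dim ker(A − (5)·I) = n − 2 = 1

Summary:
  λ = 5: algebraic multiplicity = 3, geometric multiplicity = 1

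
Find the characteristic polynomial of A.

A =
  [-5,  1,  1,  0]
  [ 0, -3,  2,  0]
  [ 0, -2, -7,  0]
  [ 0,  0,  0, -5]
x^4 + 20*x^3 + 150*x^2 + 500*x + 625

Expanding det(x·I − A) (e.g. by cofactor expansion or by noting that A is similar to its Jordan form J, which has the same characteristic polynomial as A) gives
  χ_A(x) = x^4 + 20*x^3 + 150*x^2 + 500*x + 625
which factors as (x + 5)^4. The eigenvalues (with algebraic multiplicities) are λ = -5 with multiplicity 4.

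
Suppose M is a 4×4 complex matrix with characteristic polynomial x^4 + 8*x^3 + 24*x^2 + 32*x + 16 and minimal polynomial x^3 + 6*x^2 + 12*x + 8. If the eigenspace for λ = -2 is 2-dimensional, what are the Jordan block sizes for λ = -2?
Block sizes for λ = -2: [3, 1]

Step 1 — from the characteristic polynomial, algebraic multiplicity of λ = -2 is 4. From dim ker(M − (-2)·I) = 2, there are exactly 2 Jordan blocks for λ = -2.
Step 2 — from the minimal polynomial, the factor (x + 2)^3 tells us the largest block for λ = -2 has size 3.
Step 3 — with total size 4, 2 blocks, and largest block 3, the block sizes (in nonincreasing order) are [3, 1].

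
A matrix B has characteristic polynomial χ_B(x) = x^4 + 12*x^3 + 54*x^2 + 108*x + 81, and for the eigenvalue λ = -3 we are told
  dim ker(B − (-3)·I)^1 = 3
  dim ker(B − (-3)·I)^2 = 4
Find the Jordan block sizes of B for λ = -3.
Block sizes for λ = -3: [2, 1, 1]

From the dimensions of kernels of powers, the number of Jordan blocks of size at least j is d_j − d_{j−1} where d_j = dim ker(N^j) (with d_0 = 0). Computing the differences gives [3, 1].
The number of blocks of size exactly k is (#blocks of size ≥ k) − (#blocks of size ≥ k + 1), so the partition is: 2 block(s) of size 1, 1 block(s) of size 2.
In nonincreasing order the block sizes are [2, 1, 1].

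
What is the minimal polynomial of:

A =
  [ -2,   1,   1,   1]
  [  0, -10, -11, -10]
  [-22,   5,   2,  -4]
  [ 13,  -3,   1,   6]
x^4 + 4*x^3 - 26*x^2 - 60*x + 225

The characteristic polynomial is χ_A(x) = (x - 3)^2*(x + 5)^2, so the eigenvalues are known. The minimal polynomial is
  m_A(x) = Π_λ (x − λ)^{k_λ}
where k_λ is the size of the *largest* Jordan block for λ (equivalently, the smallest k with (A − λI)^k v = 0 for every generalised eigenvector v of λ).

  λ = -5: largest Jordan block has size 2, contributing (x + 5)^2
  λ = 3: largest Jordan block has size 2, contributing (x − 3)^2

So m_A(x) = (x - 3)^2*(x + 5)^2 = x^4 + 4*x^3 - 26*x^2 - 60*x + 225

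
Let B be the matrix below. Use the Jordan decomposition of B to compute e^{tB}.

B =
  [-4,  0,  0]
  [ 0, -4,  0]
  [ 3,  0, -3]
e^{tB} =
  [exp(-4*t), 0, 0]
  [0, exp(-4*t), 0]
  [3*exp(-3*t) - 3*exp(-4*t), 0, exp(-3*t)]

Strategy: write B = P · J · P⁻¹ where J is a Jordan canonical form, so e^{tB} = P · e^{tJ} · P⁻¹, and e^{tJ} can be computed block-by-block.

B has Jordan form
J =
  [-4,  0,  0]
  [ 0, -4,  0]
  [ 0,  0, -3]
(up to reordering of blocks).

Per-block formulas:
  For a 1×1 block at λ = -4: exp(t · [-4]) = [e^(-4t)].
  For a 1×1 block at λ = -3: exp(t · [-3]) = [e^(-3t)].

After assembling e^{tJ} and conjugating by P, we get:

e^{tB} =
  [exp(-4*t), 0, 0]
  [0, exp(-4*t), 0]
  [3*exp(-3*t) - 3*exp(-4*t), 0, exp(-3*t)]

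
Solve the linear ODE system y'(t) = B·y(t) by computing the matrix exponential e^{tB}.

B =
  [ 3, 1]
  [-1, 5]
e^{tB} =
  [-t*exp(4*t) + exp(4*t), t*exp(4*t)]
  [-t*exp(4*t), t*exp(4*t) + exp(4*t)]

Strategy: write B = P · J · P⁻¹ where J is a Jordan canonical form, so e^{tB} = P · e^{tJ} · P⁻¹, and e^{tJ} can be computed block-by-block.

B has Jordan form
J =
  [4, 1]
  [0, 4]
(up to reordering of blocks).

Per-block formulas:
  For a 2×2 Jordan block J_2(4): exp(t · J_2(4)) = e^(4t)·(I + t·N), where N is the 2×2 nilpotent shift.

After assembling e^{tJ} and conjugating by P, we get:

e^{tB} =
  [-t*exp(4*t) + exp(4*t), t*exp(4*t)]
  [-t*exp(4*t), t*exp(4*t) + exp(4*t)]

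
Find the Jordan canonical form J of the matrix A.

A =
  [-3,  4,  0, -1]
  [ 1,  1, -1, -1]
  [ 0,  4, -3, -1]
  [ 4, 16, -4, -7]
J_2(-3) ⊕ J_2(-3)

The characteristic polynomial is
  det(x·I − A) = x^4 + 12*x^3 + 54*x^2 + 108*x + 81 = (x + 3)^4

Eigenvalues and multiplicities (the geometric multiplicity of λ is n − rank(A − λI), which equals the number of Jordan blocks for λ):
  λ = -3: algebraic multiplicity = 4, geometric multiplicity = 2

Determining the block sizes for each eigenvalue:
  λ = -3: with am = 4 and gm = 2, the partition is not yet determined (e.g. several partitions of 4 into 2 parts exist). Let N = A − (-3)·I. Computing rank(N^1) = 2, rank(N^2) = 0; the number of blocks of size ≥ j is rank(N^{j−1}) − rank(N^j), giving [2, 2]. So we have 2 block(s) of size 2 → block sizes [2, 2]

Assembling the blocks gives a Jordan form
J =
  [-3,  1,  0,  0]
  [ 0, -3,  0,  0]
  [ 0,  0, -3,  1]
  [ 0,  0,  0, -3]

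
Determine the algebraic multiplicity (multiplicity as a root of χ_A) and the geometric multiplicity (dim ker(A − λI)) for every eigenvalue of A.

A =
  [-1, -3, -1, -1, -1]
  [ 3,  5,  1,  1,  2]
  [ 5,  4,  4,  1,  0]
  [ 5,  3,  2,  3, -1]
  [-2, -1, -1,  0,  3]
λ = 2: alg = 1, geom = 1; λ = 3: alg = 4, geom = 2

Step 1 — factor the characteristic polynomial to read off the algebraic multiplicities:
  χ_A(x) = (x - 3)^4*(x - 2)

Step 2 — compute geometric multiplicities via the rank-nullity identity g(λ) = n − rank(A − λI):
  rank(A − (2)·I) = 4, so dim ker(A − (2)·I) = n − 4 = 1
  rank(A − (3)·I) = 3, so dim ker(A − (3)·I) = n − 3 = 2

Summary:
  λ = 2: algebraic multiplicity = 1, geometric multiplicity = 1
  λ = 3: algebraic multiplicity = 4, geometric multiplicity = 2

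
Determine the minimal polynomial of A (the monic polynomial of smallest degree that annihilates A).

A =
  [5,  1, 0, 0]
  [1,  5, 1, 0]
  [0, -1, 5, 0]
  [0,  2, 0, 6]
x^4 - 21*x^3 + 165*x^2 - 575*x + 750

The characteristic polynomial is χ_A(x) = (x - 6)*(x - 5)^3, so the eigenvalues are known. The minimal polynomial is
  m_A(x) = Π_λ (x − λ)^{k_λ}
where k_λ is the size of the *largest* Jordan block for λ (equivalently, the smallest k with (A − λI)^k v = 0 for every generalised eigenvector v of λ).

  λ = 5: largest Jordan block has size 3, contributing (x − 5)^3
  λ = 6: largest Jordan block has size 1, contributing (x − 6)

So m_A(x) = (x - 6)*(x - 5)^3 = x^4 - 21*x^3 + 165*x^2 - 575*x + 750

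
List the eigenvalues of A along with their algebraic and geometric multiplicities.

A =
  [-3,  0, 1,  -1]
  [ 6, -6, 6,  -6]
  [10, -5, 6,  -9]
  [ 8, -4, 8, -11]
λ = -4: alg = 2, geom = 1; λ = -3: alg = 2, geom = 2

Step 1 — factor the characteristic polynomial to read off the algebraic multiplicities:
  χ_A(x) = (x + 3)^2*(x + 4)^2

Step 2 — compute geometric multiplicities via the rank-nullity identity g(λ) = n − rank(A − λI):
  rank(A − (-4)·I) = 3, so dim ker(A − (-4)·I) = n − 3 = 1
  rank(A − (-3)·I) = 2, so dim ker(A − (-3)·I) = n − 2 = 2

Summary:
  λ = -4: algebraic multiplicity = 2, geometric multiplicity = 1
  λ = -3: algebraic multiplicity = 2, geometric multiplicity = 2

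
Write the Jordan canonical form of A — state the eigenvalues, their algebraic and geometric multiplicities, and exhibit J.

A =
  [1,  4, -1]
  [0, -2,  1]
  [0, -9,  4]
J_3(1)

The characteristic polynomial is
  det(x·I − A) = x^3 - 3*x^2 + 3*x - 1 = (x - 1)^3

Eigenvalues and multiplicities (the geometric multiplicity of λ is n − rank(A − λI), which equals the number of Jordan blocks for λ):
  λ = 1: algebraic multiplicity = 3, geometric multiplicity = 1

Determining the block sizes for each eigenvalue:
  λ = 1: one block (gm = 1), so the single block has size am = 3 → block sizes [3]

Assembling the blocks gives a Jordan form
J =
  [1, 1, 0]
  [0, 1, 1]
  [0, 0, 1]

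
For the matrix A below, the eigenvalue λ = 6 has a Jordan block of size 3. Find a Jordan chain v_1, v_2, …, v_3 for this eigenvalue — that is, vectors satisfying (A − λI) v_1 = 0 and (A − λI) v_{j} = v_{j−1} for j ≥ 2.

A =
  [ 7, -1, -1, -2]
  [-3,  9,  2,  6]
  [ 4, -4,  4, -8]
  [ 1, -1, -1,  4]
A Jordan chain for λ = 6 of length 3:
v_1 = (-2, 2, 0, -2)ᵀ
v_2 = (1, -3, 4, 1)ᵀ
v_3 = (1, 0, 0, 0)ᵀ

Let N = A − (6)·I. We want v_3 with N^3 v_3 = 0 but N^2 v_3 ≠ 0; then v_{j-1} := N · v_j for j = 3, …, 2.

Pick v_3 = (1, 0, 0, 0)ᵀ.
Then v_2 = N · v_3 = (1, -3, 4, 1)ᵀ.
Then v_1 = N · v_2 = (-2, 2, 0, -2)ᵀ.

Sanity check: (A − (6)·I) v_1 = (0, 0, 0, 0)ᵀ = 0. ✓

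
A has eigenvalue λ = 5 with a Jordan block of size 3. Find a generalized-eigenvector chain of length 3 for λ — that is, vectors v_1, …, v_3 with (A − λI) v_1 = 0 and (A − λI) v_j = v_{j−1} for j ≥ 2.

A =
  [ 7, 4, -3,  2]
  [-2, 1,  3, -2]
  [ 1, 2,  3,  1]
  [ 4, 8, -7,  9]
A Jordan chain for λ = 5 of length 3:
v_1 = (1, -1, 0, 1)ᵀ
v_2 = (2, -2, 1, 4)ᵀ
v_3 = (1, 0, 0, 0)ᵀ

Let N = A − (5)·I. We want v_3 with N^3 v_3 = 0 but N^2 v_3 ≠ 0; then v_{j-1} := N · v_j for j = 3, …, 2.

Pick v_3 = (1, 0, 0, 0)ᵀ.
Then v_2 = N · v_3 = (2, -2, 1, 4)ᵀ.
Then v_1 = N · v_2 = (1, -1, 0, 1)ᵀ.

Sanity check: (A − (5)·I) v_1 = (0, 0, 0, 0)ᵀ = 0. ✓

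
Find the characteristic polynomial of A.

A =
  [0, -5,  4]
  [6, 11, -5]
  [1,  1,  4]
x^3 - 15*x^2 + 75*x - 125

Expanding det(x·I − A) (e.g. by cofactor expansion or by noting that A is similar to its Jordan form J, which has the same characteristic polynomial as A) gives
  χ_A(x) = x^3 - 15*x^2 + 75*x - 125
which factors as (x - 5)^3. The eigenvalues (with algebraic multiplicities) are λ = 5 with multiplicity 3.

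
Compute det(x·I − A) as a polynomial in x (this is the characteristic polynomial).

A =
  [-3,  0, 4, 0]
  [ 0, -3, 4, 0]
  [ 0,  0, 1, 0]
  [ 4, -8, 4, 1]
x^4 + 4*x^3 - 2*x^2 - 12*x + 9

Expanding det(x·I − A) (e.g. by cofactor expansion or by noting that A is similar to its Jordan form J, which has the same characteristic polynomial as A) gives
  χ_A(x) = x^4 + 4*x^3 - 2*x^2 - 12*x + 9
which factors as (x - 1)^2*(x + 3)^2. The eigenvalues (with algebraic multiplicities) are λ = -3 with multiplicity 2, λ = 1 with multiplicity 2.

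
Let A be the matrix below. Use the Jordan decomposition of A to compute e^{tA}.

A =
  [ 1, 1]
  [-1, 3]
e^{tA} =
  [-t*exp(2*t) + exp(2*t), t*exp(2*t)]
  [-t*exp(2*t), t*exp(2*t) + exp(2*t)]

Strategy: write A = P · J · P⁻¹ where J is a Jordan canonical form, so e^{tA} = P · e^{tJ} · P⁻¹, and e^{tJ} can be computed block-by-block.

A has Jordan form
J =
  [2, 1]
  [0, 2]
(up to reordering of blocks).

Per-block formulas:
  For a 2×2 Jordan block J_2(2): exp(t · J_2(2)) = e^(2t)·(I + t·N), where N is the 2×2 nilpotent shift.

After assembling e^{tJ} and conjugating by P, we get:

e^{tA} =
  [-t*exp(2*t) + exp(2*t), t*exp(2*t)]
  [-t*exp(2*t), t*exp(2*t) + exp(2*t)]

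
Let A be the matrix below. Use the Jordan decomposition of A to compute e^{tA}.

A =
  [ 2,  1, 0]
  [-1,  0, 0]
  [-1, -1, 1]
e^{tA} =
  [t*exp(t) + exp(t), t*exp(t), 0]
  [-t*exp(t), -t*exp(t) + exp(t), 0]
  [-t*exp(t), -t*exp(t), exp(t)]

Strategy: write A = P · J · P⁻¹ where J is a Jordan canonical form, so e^{tA} = P · e^{tJ} · P⁻¹, and e^{tJ} can be computed block-by-block.

A has Jordan form
J =
  [1, 1, 0]
  [0, 1, 0]
  [0, 0, 1]
(up to reordering of blocks).

Per-block formulas:
  For a 2×2 Jordan block J_2(1): exp(t · J_2(1)) = e^(1t)·(I + t·N), where N is the 2×2 nilpotent shift.
  For a 1×1 block at λ = 1: exp(t · [1]) = [e^(1t)].

After assembling e^{tJ} and conjugating by P, we get:

e^{tA} =
  [t*exp(t) + exp(t), t*exp(t), 0]
  [-t*exp(t), -t*exp(t) + exp(t), 0]
  [-t*exp(t), -t*exp(t), exp(t)]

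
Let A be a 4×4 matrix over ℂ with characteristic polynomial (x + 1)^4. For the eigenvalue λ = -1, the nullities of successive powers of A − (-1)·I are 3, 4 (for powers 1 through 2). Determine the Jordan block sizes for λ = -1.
Block sizes for λ = -1: [2, 1, 1]

From the dimensions of kernels of powers, the number of Jordan blocks of size at least j is d_j − d_{j−1} where d_j = dim ker(N^j) (with d_0 = 0). Computing the differences gives [3, 1].
The number of blocks of size exactly k is (#blocks of size ≥ k) − (#blocks of size ≥ k + 1), so the partition is: 2 block(s) of size 1, 1 block(s) of size 2.
In nonincreasing order the block sizes are [2, 1, 1].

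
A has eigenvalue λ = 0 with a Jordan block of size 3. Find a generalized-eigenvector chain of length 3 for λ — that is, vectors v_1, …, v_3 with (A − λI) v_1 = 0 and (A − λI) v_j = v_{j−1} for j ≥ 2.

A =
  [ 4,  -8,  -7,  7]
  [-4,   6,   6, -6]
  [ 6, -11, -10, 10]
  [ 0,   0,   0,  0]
A Jordan chain for λ = 0 of length 3:
v_1 = (6, -4, 8, 0)ᵀ
v_2 = (4, -4, 6, 0)ᵀ
v_3 = (1, 0, 0, 0)ᵀ

Let N = A − (0)·I. We want v_3 with N^3 v_3 = 0 but N^2 v_3 ≠ 0; then v_{j-1} := N · v_j for j = 3, …, 2.

Pick v_3 = (1, 0, 0, 0)ᵀ.
Then v_2 = N · v_3 = (4, -4, 6, 0)ᵀ.
Then v_1 = N · v_2 = (6, -4, 8, 0)ᵀ.

Sanity check: (A − (0)·I) v_1 = (0, 0, 0, 0)ᵀ = 0. ✓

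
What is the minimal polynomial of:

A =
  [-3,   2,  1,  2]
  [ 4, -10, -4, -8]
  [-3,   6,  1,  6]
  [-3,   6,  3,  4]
x^2 + 4*x + 4

The characteristic polynomial is χ_A(x) = (x + 2)^4, so the eigenvalues are known. The minimal polynomial is
  m_A(x) = Π_λ (x − λ)^{k_λ}
where k_λ is the size of the *largest* Jordan block for λ (equivalently, the smallest k with (A − λI)^k v = 0 for every generalised eigenvector v of λ).

  λ = -2: largest Jordan block has size 2, contributing (x + 2)^2

So m_A(x) = (x + 2)^2 = x^2 + 4*x + 4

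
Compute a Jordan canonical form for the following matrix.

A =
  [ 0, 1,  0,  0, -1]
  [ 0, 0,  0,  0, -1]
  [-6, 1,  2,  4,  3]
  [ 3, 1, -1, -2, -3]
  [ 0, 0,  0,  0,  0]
J_3(0) ⊕ J_2(0)

The characteristic polynomial is
  det(x·I − A) = x^5

Eigenvalues and multiplicities (the geometric multiplicity of λ is n − rank(A − λI), which equals the number of Jordan blocks for λ):
  λ = 0: algebraic multiplicity = 5, geometric multiplicity = 2

Determining the block sizes for each eigenvalue:
  λ = 0: with am = 5 and gm = 2, the partition is not yet determined (e.g. several partitions of 5 into 2 parts exist). Let N = A − (0)·I. Computing rank(N^1) = 3, rank(N^2) = 1, rank(N^3) = 0; the number of blocks of size ≥ j is rank(N^{j−1}) − rank(N^j), giving [2, 2, 1]. So we have 1 block(s) of size 3, 1 block(s) of size 2 → block sizes [3, 2]

Assembling the blocks gives a Jordan form
J =
  [0, 1, 0, 0, 0]
  [0, 0, 1, 0, 0]
  [0, 0, 0, 0, 0]
  [0, 0, 0, 0, 1]
  [0, 0, 0, 0, 0]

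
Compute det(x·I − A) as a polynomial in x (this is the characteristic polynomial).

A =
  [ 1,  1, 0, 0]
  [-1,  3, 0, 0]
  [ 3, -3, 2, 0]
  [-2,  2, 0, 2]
x^4 - 8*x^3 + 24*x^2 - 32*x + 16

Expanding det(x·I − A) (e.g. by cofactor expansion or by noting that A is similar to its Jordan form J, which has the same characteristic polynomial as A) gives
  χ_A(x) = x^4 - 8*x^3 + 24*x^2 - 32*x + 16
which factors as (x - 2)^4. The eigenvalues (with algebraic multiplicities) are λ = 2 with multiplicity 4.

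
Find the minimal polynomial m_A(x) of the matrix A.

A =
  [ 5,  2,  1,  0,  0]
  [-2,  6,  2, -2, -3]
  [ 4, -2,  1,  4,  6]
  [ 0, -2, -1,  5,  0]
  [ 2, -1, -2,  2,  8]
x^2 - 10*x + 25

The characteristic polynomial is χ_A(x) = (x - 5)^5, so the eigenvalues are known. The minimal polynomial is
  m_A(x) = Π_λ (x − λ)^{k_λ}
where k_λ is the size of the *largest* Jordan block for λ (equivalently, the smallest k with (A − λI)^k v = 0 for every generalised eigenvector v of λ).

  λ = 5: largest Jordan block has size 2, contributing (x − 5)^2

So m_A(x) = (x - 5)^2 = x^2 - 10*x + 25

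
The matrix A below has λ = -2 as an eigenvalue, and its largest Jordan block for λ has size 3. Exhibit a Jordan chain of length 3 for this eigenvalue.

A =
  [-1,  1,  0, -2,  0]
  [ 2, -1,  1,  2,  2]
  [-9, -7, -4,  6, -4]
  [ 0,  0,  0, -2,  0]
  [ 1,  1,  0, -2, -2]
A Jordan chain for λ = -2 of length 3:
v_1 = (3, -3, -9, 0, 3)ᵀ
v_2 = (1, 2, -9, 0, 1)ᵀ
v_3 = (1, 0, 0, 0, 0)ᵀ

Let N = A − (-2)·I. We want v_3 with N^3 v_3 = 0 but N^2 v_3 ≠ 0; then v_{j-1} := N · v_j for j = 3, …, 2.

Pick v_3 = (1, 0, 0, 0, 0)ᵀ.
Then v_2 = N · v_3 = (1, 2, -9, 0, 1)ᵀ.
Then v_1 = N · v_2 = (3, -3, -9, 0, 3)ᵀ.

Sanity check: (A − (-2)·I) v_1 = (0, 0, 0, 0, 0)ᵀ = 0. ✓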